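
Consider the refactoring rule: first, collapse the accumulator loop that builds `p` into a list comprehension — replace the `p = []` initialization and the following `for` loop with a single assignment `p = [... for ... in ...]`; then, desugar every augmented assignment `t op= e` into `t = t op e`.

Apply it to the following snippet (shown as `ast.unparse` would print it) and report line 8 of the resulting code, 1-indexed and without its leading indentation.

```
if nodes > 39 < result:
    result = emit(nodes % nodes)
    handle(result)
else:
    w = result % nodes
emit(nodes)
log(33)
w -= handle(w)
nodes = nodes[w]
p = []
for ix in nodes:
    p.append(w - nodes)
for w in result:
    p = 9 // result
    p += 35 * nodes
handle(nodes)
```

w = w - handle(w)

Transformed code:
if nodes > 39 < result:
    result = emit(nodes % nodes)
    handle(result)
else:
    w = result % nodes
emit(nodes)
log(33)
w = w - handle(w)
nodes = nodes[w]
p = [w - nodes for ix in nodes]
for w in result:
    p = 9 // result
    p = p + 35 * nodes
handle(nodes)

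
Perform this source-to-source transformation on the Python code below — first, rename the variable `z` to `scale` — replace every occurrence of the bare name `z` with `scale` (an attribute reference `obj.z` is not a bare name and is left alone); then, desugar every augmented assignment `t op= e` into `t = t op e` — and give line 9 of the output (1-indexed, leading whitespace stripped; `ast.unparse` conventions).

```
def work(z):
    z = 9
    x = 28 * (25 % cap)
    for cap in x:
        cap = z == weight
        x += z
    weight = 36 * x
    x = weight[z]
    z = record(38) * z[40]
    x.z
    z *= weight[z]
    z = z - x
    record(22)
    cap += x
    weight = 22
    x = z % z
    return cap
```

Transformed code:
def work(scale):
    scale = 9
    x = 28 * (25 % cap)
    for cap in x:
        cap = scale == weight
        x = x + scale
    weight = 36 * x
    x = weight[scale]
    scale = record(38) * scale[40]
    x.z
    scale = scale * weight[scale]
    scale = scale - x
    record(22)
    cap = cap + x
    weight = 22
    x = scale % scale
    return cap

scale = record(38) * scale[40]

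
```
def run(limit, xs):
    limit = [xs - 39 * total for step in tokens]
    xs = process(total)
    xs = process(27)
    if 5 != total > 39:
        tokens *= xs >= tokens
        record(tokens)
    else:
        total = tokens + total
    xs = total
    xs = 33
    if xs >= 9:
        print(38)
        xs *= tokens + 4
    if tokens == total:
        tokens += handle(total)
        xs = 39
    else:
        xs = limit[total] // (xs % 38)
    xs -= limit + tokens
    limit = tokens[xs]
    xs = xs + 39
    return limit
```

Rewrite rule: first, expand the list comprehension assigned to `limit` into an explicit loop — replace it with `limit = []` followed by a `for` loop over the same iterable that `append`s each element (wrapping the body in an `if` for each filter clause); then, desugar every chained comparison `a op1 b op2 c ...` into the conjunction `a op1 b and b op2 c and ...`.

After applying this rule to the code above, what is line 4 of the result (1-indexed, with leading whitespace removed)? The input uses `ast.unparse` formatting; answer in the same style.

Transformed code:
def run(limit, xs):
    limit = []
    for step in tokens:
        limit.append(xs - 39 * total)
    xs = process(total)
    xs = process(27)
    if 5 != total and total > 39:
        tokens *= xs >= tokens
        record(tokens)
    else:
        total = tokens + total
    xs = total
    xs = 33
    if xs >= 9:
        print(38)
        xs *= tokens + 4
    if tokens == total:
        tokens += handle(total)
        xs = 39
    else:
        xs = limit[total] // (xs % 38)
    xs -= limit + tokens
    limit = tokens[xs]
    xs = xs + 39
    return limit

limit.append(xs - 39 * total)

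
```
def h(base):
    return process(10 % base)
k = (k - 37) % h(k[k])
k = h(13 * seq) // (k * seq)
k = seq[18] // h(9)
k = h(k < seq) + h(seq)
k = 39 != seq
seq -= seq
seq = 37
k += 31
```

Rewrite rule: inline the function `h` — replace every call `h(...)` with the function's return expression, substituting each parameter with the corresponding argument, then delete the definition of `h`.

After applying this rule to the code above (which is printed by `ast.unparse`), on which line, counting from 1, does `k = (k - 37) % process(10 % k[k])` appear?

Transformed code:
k = (k - 37) % process(10 % k[k])
k = process(10 % (13 * seq)) // (k * seq)
k = seq[18] // process(10 % 9)
k = process(10 % (k < seq)) + process(10 % seq)
k = 39 != seq
seq -= seq
seq = 37
k += 31

1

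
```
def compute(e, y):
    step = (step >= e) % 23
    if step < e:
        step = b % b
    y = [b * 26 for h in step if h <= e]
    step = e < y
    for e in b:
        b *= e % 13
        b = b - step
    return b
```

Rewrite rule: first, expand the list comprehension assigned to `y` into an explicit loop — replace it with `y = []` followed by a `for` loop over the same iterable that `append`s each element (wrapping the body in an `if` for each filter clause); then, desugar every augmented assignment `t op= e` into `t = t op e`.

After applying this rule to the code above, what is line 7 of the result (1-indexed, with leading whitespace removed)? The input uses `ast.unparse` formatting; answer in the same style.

Transformed code:
def compute(e, y):
    step = (step >= e) % 23
    if step < e:
        step = b % b
    y = []
    for h in step:
        if h <= e:
            y.append(b * 26)
    step = e < y
    for e in b:
        b = b * (e % 13)
        b = b - step
    return b

if h <= e:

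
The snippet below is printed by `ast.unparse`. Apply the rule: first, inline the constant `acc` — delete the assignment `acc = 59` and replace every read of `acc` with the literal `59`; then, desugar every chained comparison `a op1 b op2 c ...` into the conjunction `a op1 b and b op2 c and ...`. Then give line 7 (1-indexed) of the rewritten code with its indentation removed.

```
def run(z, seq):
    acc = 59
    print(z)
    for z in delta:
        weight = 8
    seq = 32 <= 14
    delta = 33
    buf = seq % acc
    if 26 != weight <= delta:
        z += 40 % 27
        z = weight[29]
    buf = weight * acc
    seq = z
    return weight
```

buf = seq % 59

Transformed code:
def run(z, seq):
    print(z)
    for z in delta:
        weight = 8
    seq = 32 <= 14
    delta = 33
    buf = seq % 59
    if 26 != weight and weight <= delta:
        z += 40 % 27
        z = weight[29]
    buf = weight * 59
    seq = z
    return weight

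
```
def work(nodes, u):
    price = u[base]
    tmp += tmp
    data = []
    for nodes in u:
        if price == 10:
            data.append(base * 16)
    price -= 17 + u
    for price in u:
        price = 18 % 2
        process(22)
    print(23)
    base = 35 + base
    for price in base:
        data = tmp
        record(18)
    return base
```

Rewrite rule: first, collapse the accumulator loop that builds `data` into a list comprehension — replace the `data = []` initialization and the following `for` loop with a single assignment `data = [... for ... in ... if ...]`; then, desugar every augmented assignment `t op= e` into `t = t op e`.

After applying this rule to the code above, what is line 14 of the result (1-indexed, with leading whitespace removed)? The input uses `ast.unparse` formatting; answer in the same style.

Transformed code:
def work(nodes, u):
    price = u[base]
    tmp = tmp + tmp
    data = [base * 16 for nodes in u if price == 10]
    price = price - (17 + u)
    for price in u:
        price = 18 % 2
        process(22)
    print(23)
    base = 35 + base
    for price in base:
        data = tmp
        record(18)
    return base

return base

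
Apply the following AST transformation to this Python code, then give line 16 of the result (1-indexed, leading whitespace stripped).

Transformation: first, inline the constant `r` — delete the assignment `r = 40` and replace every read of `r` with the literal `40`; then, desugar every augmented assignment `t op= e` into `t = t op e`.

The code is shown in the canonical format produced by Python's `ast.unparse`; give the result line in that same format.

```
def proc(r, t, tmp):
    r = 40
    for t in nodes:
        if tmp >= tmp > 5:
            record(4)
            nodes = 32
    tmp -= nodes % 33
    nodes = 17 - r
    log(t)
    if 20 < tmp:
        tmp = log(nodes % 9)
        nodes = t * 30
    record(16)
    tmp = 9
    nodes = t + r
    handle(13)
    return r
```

Transformed code:
def proc(r, t, tmp):
    for t in nodes:
        if tmp >= tmp > 5:
            record(4)
            nodes = 32
    tmp = tmp - nodes % 33
    nodes = 17 - 40
    log(t)
    if 20 < tmp:
        tmp = log(nodes % 9)
        nodes = t * 30
    record(16)
    tmp = 9
    nodes = t + 40
    handle(13)
    return 40

return 40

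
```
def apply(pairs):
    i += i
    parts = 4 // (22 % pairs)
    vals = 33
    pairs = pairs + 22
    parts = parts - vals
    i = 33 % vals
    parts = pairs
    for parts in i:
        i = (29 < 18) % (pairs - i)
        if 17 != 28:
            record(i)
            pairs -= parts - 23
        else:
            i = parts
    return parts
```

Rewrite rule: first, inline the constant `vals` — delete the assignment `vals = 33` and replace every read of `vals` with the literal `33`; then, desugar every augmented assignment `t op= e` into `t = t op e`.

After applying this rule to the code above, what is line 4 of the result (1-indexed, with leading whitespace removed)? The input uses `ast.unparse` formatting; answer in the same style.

pairs = pairs + 22

Transformed code:
def apply(pairs):
    i = i + i
    parts = 4 // (22 % pairs)
    pairs = pairs + 22
    parts = parts - 33
    i = 33 % 33
    parts = pairs
    for parts in i:
        i = (29 < 18) % (pairs - i)
        if 17 != 28:
            record(i)
            pairs = pairs - (parts - 23)
        else:
            i = parts
    return parts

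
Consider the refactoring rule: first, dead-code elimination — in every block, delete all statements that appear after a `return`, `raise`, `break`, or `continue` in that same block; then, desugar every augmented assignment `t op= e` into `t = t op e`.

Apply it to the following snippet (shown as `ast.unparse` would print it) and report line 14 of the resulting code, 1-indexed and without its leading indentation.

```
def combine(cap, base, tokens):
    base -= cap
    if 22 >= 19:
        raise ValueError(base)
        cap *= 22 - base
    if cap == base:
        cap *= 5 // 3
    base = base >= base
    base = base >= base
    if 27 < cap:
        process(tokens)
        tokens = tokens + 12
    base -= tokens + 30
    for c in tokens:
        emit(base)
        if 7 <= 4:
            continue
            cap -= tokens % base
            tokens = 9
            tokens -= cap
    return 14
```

emit(base)

Transformed code:
def combine(cap, base, tokens):
    base = base - cap
    if 22 >= 19:
        raise ValueError(base)
    if cap == base:
        cap = cap * (5 // 3)
    base = base >= base
    base = base >= base
    if 27 < cap:
        process(tokens)
        tokens = tokens + 12
    base = base - (tokens + 30)
    for c in tokens:
        emit(base)
        if 7 <= 4:
            continue
    return 14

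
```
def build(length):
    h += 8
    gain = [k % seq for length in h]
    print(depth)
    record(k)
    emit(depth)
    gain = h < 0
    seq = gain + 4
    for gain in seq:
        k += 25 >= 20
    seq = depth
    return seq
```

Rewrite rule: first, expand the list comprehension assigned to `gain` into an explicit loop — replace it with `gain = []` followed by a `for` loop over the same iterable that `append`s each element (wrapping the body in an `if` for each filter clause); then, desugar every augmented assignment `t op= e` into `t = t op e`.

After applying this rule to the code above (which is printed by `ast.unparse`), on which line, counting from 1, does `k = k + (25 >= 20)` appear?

Transformed code:
def build(length):
    h = h + 8
    gain = []
    for length in h:
        gain.append(k % seq)
    print(depth)
    record(k)
    emit(depth)
    gain = h < 0
    seq = gain + 4
    for gain in seq:
        k = k + (25 >= 20)
    seq = depth
    return seq

12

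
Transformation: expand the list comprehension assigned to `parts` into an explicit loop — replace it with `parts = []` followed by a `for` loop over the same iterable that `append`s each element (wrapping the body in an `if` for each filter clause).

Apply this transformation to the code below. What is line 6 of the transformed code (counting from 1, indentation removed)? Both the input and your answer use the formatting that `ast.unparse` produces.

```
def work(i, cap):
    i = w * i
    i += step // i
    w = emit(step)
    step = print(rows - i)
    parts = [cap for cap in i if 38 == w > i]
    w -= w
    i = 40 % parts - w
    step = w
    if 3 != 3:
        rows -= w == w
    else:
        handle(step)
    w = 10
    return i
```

parts = []

Transformed code:
def work(i, cap):
    i = w * i
    i += step // i
    w = emit(step)
    step = print(rows - i)
    parts = []
    for cap in i:
        if 38 == w > i:
            parts.append(cap)
    w -= w
    i = 40 % parts - w
    step = w
    if 3 != 3:
        rows -= w == w
    else:
        handle(step)
    w = 10
    return i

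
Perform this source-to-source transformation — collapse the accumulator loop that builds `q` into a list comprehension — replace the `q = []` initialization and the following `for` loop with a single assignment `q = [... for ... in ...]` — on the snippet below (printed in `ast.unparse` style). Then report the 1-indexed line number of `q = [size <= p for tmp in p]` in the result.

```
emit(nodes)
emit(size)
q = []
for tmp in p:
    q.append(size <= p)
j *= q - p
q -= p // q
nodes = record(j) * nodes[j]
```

Transformed code:
emit(nodes)
emit(size)
q = [size <= p for tmp in p]
j *= q - p
q -= p // q
nodes = record(j) * nodes[j]

3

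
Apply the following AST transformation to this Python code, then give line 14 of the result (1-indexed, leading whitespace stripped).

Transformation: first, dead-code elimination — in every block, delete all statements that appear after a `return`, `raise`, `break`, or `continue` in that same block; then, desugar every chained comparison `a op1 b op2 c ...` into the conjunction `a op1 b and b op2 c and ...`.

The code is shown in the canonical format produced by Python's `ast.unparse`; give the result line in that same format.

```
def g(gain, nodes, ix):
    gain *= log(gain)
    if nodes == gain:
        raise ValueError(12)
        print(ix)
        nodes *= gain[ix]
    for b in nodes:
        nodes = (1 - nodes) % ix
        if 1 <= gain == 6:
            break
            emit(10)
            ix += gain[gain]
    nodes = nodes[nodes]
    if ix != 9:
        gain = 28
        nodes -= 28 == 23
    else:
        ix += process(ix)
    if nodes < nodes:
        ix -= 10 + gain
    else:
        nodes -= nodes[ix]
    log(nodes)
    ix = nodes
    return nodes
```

ix += process(ix)

Transformed code:
def g(gain, nodes, ix):
    gain *= log(gain)
    if nodes == gain:
        raise ValueError(12)
    for b in nodes:
        nodes = (1 - nodes) % ix
        if 1 <= gain and gain == 6:
            break
    nodes = nodes[nodes]
    if ix != 9:
        gain = 28
        nodes -= 28 == 23
    else:
        ix += process(ix)
    if nodes < nodes:
        ix -= 10 + gain
    else:
        nodes -= nodes[ix]
    log(nodes)
    ix = nodes
    return nodes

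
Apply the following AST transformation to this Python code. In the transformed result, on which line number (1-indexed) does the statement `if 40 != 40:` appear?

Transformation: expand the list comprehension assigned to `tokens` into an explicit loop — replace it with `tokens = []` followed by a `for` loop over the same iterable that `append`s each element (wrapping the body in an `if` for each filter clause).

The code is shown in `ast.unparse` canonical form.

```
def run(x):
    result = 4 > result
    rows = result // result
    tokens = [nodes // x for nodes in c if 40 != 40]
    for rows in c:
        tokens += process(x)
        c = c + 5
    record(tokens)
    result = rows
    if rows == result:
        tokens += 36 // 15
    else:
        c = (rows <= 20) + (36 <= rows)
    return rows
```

6

Transformed code:
def run(x):
    result = 4 > result
    rows = result // result
    tokens = []
    for nodes in c:
        if 40 != 40:
            tokens.append(nodes // x)
    for rows in c:
        tokens += process(x)
        c = c + 5
    record(tokens)
    result = rows
    if rows == result:
        tokens += 36 // 15
    else:
        c = (rows <= 20) + (36 <= rows)
    return rows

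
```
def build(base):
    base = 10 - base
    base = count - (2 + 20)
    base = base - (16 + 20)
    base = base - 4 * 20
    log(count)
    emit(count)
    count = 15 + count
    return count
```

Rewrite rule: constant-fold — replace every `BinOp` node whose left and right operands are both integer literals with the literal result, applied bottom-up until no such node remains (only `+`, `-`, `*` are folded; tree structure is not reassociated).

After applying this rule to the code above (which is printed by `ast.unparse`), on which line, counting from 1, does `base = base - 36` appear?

4

Transformed code:
def build(base):
    base = 10 - base
    base = count - 22
    base = base - 36
    base = base - 80
    log(count)
    emit(count)
    count = 15 + count
    return count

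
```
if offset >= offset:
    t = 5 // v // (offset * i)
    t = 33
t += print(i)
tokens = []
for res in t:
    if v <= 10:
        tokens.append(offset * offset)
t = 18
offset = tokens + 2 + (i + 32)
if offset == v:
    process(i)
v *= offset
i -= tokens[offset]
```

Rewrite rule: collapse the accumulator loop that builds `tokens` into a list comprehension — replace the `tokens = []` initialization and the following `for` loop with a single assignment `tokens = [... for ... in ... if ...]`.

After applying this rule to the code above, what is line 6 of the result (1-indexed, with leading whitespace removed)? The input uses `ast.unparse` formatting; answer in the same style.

t = 18

Transformed code:
if offset >= offset:
    t = 5 // v // (offset * i)
    t = 33
t += print(i)
tokens = [offset * offset for res in t if v <= 10]
t = 18
offset = tokens + 2 + (i + 32)
if offset == v:
    process(i)
v *= offset
i -= tokens[offset]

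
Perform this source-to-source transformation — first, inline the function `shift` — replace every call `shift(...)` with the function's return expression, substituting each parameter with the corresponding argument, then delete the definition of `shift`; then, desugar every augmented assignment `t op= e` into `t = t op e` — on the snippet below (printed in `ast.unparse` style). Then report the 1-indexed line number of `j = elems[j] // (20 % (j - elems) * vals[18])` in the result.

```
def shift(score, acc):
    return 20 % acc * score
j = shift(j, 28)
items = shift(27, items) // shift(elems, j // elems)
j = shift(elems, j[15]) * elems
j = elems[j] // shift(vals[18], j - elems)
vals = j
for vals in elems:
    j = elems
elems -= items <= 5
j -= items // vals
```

4

Transformed code:
j = 20 % 28 * j
items = 20 % items * 27 // (20 % (j // elems) * elems)
j = 20 % j[15] * elems * elems
j = elems[j] // (20 % (j - elems) * vals[18])
vals = j
for vals in elems:
    j = elems
elems = elems - (items <= 5)
j = j - items // vals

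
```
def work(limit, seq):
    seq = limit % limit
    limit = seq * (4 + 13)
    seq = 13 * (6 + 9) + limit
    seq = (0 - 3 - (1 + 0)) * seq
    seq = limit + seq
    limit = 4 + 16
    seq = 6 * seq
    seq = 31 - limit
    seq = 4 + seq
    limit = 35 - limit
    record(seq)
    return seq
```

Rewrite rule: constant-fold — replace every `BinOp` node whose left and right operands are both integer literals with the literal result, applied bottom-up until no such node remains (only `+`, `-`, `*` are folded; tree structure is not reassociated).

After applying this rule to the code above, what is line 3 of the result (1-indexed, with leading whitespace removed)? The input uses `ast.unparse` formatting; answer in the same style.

limit = seq * 17

Transformed code:
def work(limit, seq):
    seq = limit % limit
    limit = seq * 17
    seq = 195 + limit
    seq = -4 * seq
    seq = limit + seq
    limit = 20
    seq = 6 * seq
    seq = 31 - limit
    seq = 4 + seq
    limit = 35 - limit
    record(seq)
    return seq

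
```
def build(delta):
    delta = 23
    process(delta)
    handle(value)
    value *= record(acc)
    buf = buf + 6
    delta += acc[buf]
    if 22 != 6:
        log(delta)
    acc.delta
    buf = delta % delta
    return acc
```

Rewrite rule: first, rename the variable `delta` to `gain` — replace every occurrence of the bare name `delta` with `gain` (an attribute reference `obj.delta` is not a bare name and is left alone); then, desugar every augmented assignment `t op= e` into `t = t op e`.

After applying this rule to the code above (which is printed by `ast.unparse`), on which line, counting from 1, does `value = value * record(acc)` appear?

5

Transformed code:
def build(gain):
    gain = 23
    process(gain)
    handle(value)
    value = value * record(acc)
    buf = buf + 6
    gain = gain + acc[buf]
    if 22 != 6:
        log(gain)
    acc.delta
    buf = gain % gain
    return acc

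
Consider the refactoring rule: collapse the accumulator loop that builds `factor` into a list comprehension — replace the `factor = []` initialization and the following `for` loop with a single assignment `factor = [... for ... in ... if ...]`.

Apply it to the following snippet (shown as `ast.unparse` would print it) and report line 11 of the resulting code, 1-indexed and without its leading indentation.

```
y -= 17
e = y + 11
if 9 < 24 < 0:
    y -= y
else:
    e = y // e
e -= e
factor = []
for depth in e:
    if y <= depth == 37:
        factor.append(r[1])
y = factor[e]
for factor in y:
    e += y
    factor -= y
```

Transformed code:
y -= 17
e = y + 11
if 9 < 24 < 0:
    y -= y
else:
    e = y // e
e -= e
factor = [r[1] for depth in e if y <= depth == 37]
y = factor[e]
for factor in y:
    e += y
    factor -= y

e += y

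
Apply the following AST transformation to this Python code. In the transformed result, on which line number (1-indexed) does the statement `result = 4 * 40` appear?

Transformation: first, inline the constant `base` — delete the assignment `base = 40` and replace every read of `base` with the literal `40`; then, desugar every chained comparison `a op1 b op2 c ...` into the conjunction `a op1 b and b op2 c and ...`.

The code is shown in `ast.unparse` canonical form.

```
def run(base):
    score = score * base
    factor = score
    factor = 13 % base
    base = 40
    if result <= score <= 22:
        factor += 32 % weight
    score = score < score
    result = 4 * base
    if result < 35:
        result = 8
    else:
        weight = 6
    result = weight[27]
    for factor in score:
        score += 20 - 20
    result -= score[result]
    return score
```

8

Transformed code:
def run(base):
    score = score * 40
    factor = score
    factor = 13 % 40
    if result <= score and score <= 22:
        factor += 32 % weight
    score = score < score
    result = 4 * 40
    if result < 35:
        result = 8
    else:
        weight = 6
    result = weight[27]
    for factor in score:
        score += 20 - 20
    result -= score[result]
    return score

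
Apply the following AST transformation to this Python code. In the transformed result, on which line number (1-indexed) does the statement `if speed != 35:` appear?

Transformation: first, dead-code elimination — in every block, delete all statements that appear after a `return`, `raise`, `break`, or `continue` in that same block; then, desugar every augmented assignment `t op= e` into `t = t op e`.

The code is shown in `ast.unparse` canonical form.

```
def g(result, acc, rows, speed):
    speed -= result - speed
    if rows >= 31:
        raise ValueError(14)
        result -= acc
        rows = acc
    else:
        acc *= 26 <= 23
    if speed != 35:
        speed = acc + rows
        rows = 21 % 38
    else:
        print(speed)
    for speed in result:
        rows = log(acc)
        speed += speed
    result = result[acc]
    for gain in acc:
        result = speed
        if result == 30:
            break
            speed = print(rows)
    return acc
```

7

Transformed code:
def g(result, acc, rows, speed):
    speed = speed - (result - speed)
    if rows >= 31:
        raise ValueError(14)
    else:
        acc = acc * (26 <= 23)
    if speed != 35:
        speed = acc + rows
        rows = 21 % 38
    else:
        print(speed)
    for speed in result:
        rows = log(acc)
        speed = speed + speed
    result = result[acc]
    for gain in acc:
        result = speed
        if result == 30:
            break
    return acc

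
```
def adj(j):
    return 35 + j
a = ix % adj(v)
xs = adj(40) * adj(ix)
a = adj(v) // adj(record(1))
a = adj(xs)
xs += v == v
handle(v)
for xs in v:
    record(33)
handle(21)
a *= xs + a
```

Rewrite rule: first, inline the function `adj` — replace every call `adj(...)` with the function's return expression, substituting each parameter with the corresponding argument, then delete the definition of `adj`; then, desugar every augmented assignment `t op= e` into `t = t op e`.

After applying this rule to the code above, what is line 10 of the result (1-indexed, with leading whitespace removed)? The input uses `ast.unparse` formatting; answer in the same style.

Transformed code:
a = ix % (35 + v)
xs = (35 + 40) * (35 + ix)
a = (35 + v) // (35 + record(1))
a = 35 + xs
xs = xs + (v == v)
handle(v)
for xs in v:
    record(33)
handle(21)
a = a * (xs + a)

a = a * (xs + a)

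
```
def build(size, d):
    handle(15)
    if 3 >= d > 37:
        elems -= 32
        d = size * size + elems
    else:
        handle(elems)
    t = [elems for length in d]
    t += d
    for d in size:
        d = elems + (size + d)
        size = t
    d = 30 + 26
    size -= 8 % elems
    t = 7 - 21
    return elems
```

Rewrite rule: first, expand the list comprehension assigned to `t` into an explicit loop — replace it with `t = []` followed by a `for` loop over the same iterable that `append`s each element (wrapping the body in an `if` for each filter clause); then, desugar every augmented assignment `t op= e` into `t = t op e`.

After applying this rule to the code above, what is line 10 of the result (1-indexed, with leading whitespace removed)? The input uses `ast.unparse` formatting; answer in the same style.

t.append(elems)

Transformed code:
def build(size, d):
    handle(15)
    if 3 >= d > 37:
        elems = elems - 32
        d = size * size + elems
    else:
        handle(elems)
    t = []
    for length in d:
        t.append(elems)
    t = t + d
    for d in size:
        d = elems + (size + d)
        size = t
    d = 30 + 26
    size = size - 8 % elems
    t = 7 - 21
    return elems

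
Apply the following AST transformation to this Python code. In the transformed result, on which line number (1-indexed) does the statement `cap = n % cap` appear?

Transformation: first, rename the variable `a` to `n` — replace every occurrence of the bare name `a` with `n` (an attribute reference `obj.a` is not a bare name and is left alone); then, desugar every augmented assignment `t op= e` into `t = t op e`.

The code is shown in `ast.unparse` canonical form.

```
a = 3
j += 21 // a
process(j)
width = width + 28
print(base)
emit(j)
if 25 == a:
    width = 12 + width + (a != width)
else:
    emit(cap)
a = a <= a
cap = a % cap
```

Transformed code:
n = 3
j = j + 21 // n
process(j)
width = width + 28
print(base)
emit(j)
if 25 == n:
    width = 12 + width + (n != width)
else:
    emit(cap)
n = n <= n
cap = n % cap

12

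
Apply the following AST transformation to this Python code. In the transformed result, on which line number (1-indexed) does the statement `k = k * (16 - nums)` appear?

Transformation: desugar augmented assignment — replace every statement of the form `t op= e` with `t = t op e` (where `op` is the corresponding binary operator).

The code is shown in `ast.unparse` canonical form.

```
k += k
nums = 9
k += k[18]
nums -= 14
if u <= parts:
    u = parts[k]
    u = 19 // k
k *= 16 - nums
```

Transformed code:
k = k + k
nums = 9
k = k + k[18]
nums = nums - 14
if u <= parts:
    u = parts[k]
    u = 19 // k
k = k * (16 - nums)

8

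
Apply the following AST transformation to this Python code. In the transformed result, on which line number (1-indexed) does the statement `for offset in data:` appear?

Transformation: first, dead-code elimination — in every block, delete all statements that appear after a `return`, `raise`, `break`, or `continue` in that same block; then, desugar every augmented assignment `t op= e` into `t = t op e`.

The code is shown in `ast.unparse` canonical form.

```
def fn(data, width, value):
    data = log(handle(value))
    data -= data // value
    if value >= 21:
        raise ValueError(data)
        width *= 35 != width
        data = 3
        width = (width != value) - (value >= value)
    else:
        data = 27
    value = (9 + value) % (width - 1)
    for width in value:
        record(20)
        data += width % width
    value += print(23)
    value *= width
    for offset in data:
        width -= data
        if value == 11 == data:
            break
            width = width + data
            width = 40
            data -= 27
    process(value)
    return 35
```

Transformed code:
def fn(data, width, value):
    data = log(handle(value))
    data = data - data // value
    if value >= 21:
        raise ValueError(data)
    else:
        data = 27
    value = (9 + value) % (width - 1)
    for width in value:
        record(20)
        data = data + width % width
    value = value + print(23)
    value = value * width
    for offset in data:
        width = width - data
        if value == 11 == data:
            break
    process(value)
    return 35

14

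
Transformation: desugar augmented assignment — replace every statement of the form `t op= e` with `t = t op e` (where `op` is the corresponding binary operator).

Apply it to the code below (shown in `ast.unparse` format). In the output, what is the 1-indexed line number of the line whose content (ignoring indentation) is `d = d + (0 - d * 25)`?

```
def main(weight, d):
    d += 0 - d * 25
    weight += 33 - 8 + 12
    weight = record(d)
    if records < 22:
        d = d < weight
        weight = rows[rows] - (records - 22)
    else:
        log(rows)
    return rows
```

Transformed code:
def main(weight, d):
    d = d + (0 - d * 25)
    weight = weight + (33 - 8 + 12)
    weight = record(d)
    if records < 22:
        d = d < weight
        weight = rows[rows] - (records - 22)
    else:
        log(rows)
    return rows

2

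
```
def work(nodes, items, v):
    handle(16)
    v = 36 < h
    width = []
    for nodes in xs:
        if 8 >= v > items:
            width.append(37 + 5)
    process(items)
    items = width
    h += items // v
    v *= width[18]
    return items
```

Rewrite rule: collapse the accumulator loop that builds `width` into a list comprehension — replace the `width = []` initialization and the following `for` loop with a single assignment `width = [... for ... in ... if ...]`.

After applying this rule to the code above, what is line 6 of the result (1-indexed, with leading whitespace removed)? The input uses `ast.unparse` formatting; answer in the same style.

items = width

Transformed code:
def work(nodes, items, v):
    handle(16)
    v = 36 < h
    width = [37 + 5 for nodes in xs if 8 >= v > items]
    process(items)
    items = width
    h += items // v
    v *= width[18]
    return items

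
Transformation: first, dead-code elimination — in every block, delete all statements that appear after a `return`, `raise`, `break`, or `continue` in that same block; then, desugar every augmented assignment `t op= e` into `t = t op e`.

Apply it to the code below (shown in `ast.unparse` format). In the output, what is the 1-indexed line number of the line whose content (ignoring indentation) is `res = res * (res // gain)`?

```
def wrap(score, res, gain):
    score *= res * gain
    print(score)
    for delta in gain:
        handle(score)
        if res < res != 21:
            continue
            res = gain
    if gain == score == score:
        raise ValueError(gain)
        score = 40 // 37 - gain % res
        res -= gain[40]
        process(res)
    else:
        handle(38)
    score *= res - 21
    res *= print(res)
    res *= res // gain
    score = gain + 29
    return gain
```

14

Transformed code:
def wrap(score, res, gain):
    score = score * (res * gain)
    print(score)
    for delta in gain:
        handle(score)
        if res < res != 21:
            continue
    if gain == score == score:
        raise ValueError(gain)
    else:
        handle(38)
    score = score * (res - 21)
    res = res * print(res)
    res = res * (res // gain)
    score = gain + 29
    return gain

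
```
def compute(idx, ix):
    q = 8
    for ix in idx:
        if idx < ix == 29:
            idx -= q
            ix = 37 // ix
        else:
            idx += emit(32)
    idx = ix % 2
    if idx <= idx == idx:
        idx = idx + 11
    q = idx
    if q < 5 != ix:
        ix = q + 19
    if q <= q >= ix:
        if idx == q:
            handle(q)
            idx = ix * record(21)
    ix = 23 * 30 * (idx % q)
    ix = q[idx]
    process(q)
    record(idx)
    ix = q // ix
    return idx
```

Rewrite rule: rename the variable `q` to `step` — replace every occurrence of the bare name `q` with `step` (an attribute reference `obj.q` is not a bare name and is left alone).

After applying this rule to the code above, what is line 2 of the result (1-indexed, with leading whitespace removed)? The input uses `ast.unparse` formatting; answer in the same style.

Transformed code:
def compute(idx, ix):
    step = 8
    for ix in idx:
        if idx < ix == 29:
            idx -= step
            ix = 37 // ix
        else:
            idx += emit(32)
    idx = ix % 2
    if idx <= idx == idx:
        idx = idx + 11
    step = idx
    if step < 5 != ix:
        ix = step + 19
    if step <= step >= ix:
        if idx == step:
            handle(step)
            idx = ix * record(21)
    ix = 23 * 30 * (idx % step)
    ix = step[idx]
    process(step)
    record(idx)
    ix = step // ix
    return idx

step = 8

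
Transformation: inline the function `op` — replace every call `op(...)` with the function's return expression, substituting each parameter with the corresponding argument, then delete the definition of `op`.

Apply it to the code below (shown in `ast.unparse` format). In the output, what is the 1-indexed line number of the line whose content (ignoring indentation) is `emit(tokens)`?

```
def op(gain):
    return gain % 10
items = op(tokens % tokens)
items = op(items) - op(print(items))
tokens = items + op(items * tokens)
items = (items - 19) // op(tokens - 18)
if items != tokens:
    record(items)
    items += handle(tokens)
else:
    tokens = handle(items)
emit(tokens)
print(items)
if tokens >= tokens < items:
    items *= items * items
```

10

Transformed code:
items = tokens % tokens % 10
items = items % 10 - print(items) % 10
tokens = items + items * tokens % 10
items = (items - 19) // ((tokens - 18) % 10)
if items != tokens:
    record(items)
    items += handle(tokens)
else:
    tokens = handle(items)
emit(tokens)
print(items)
if tokens >= tokens < items:
    items *= items * items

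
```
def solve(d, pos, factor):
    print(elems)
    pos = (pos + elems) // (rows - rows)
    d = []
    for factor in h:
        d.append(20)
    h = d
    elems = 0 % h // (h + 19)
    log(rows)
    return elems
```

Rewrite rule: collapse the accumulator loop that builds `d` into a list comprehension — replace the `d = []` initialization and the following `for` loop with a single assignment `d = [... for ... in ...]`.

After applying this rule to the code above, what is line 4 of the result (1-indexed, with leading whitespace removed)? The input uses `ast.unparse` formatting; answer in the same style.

d = [20 for factor in h]

Transformed code:
def solve(d, pos, factor):
    print(elems)
    pos = (pos + elems) // (rows - rows)
    d = [20 for factor in h]
    h = d
    elems = 0 % h // (h + 19)
    log(rows)
    return elems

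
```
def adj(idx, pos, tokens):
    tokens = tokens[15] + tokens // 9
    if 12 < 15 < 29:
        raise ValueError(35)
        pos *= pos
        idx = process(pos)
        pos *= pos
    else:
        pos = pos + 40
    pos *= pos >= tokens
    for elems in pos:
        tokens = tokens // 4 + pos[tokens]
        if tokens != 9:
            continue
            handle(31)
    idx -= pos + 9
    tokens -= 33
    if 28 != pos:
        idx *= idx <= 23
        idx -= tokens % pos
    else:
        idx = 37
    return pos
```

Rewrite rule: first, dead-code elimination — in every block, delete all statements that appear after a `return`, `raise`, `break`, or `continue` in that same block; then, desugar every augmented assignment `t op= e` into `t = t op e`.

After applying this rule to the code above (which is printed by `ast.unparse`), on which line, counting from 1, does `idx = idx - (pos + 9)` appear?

12

Transformed code:
def adj(idx, pos, tokens):
    tokens = tokens[15] + tokens // 9
    if 12 < 15 < 29:
        raise ValueError(35)
    else:
        pos = pos + 40
    pos = pos * (pos >= tokens)
    for elems in pos:
        tokens = tokens // 4 + pos[tokens]
        if tokens != 9:
            continue
    idx = idx - (pos + 9)
    tokens = tokens - 33
    if 28 != pos:
        idx = idx * (idx <= 23)
        idx = idx - tokens % pos
    else:
        idx = 37
    return pos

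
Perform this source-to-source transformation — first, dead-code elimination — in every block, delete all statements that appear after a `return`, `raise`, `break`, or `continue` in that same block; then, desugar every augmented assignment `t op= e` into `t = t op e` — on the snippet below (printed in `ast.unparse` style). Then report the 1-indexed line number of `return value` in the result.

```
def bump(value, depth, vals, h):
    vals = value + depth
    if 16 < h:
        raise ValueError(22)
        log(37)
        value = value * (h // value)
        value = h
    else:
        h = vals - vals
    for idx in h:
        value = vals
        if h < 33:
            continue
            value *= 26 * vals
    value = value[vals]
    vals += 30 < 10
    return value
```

13

Transformed code:
def bump(value, depth, vals, h):
    vals = value + depth
    if 16 < h:
        raise ValueError(22)
    else:
        h = vals - vals
    for idx in h:
        value = vals
        if h < 33:
            continue
    value = value[vals]
    vals = vals + (30 < 10)
    return value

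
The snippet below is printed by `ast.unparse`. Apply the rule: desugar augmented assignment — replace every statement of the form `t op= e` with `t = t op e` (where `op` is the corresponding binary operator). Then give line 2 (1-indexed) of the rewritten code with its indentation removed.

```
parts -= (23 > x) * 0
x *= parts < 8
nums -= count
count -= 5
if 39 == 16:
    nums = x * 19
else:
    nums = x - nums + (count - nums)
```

Transformed code:
parts = parts - (23 > x) * 0
x = x * (parts < 8)
nums = nums - count
count = count - 5
if 39 == 16:
    nums = x * 19
else:
    nums = x - nums + (count - nums)

x = x * (parts < 8)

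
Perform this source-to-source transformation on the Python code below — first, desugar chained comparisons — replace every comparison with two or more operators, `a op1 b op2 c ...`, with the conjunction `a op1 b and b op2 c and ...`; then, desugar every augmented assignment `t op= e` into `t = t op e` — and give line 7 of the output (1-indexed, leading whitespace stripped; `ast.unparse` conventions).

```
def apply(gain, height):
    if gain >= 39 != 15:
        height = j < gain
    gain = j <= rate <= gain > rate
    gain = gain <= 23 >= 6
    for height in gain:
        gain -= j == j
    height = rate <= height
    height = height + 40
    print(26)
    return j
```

Transformed code:
def apply(gain, height):
    if gain >= 39 and 39 != 15:
        height = j < gain
    gain = j <= rate and rate <= gain and (gain > rate)
    gain = gain <= 23 and 23 >= 6
    for height in gain:
        gain = gain - (j == j)
    height = rate <= height
    height = height + 40
    print(26)
    return j

gain = gain - (j == j)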